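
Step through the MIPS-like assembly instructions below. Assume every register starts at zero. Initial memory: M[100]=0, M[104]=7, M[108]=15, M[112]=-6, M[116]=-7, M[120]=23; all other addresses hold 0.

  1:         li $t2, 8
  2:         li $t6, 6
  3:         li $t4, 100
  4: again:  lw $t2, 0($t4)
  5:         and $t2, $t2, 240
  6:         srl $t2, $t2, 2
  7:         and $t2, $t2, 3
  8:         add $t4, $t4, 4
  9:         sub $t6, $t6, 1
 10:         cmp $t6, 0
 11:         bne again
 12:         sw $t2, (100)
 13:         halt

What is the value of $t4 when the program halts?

124

li $t2, 8 → $t2=8
li $t6, 6 → $t6=6
li $t4, 100 → $t4=100
lw $t2, 0($t4) → $t2=M[100]=0
and $t2, $t2, 240 → $t2=0&240=0
srl $t2, $t2, 2 → $t2=0>>2=0
and $t2, $t2, 3 → $t2=0&3=0
add $t4, $t4, 4 → $t4=100+4=104
sub $t6, $t6, 1 → $t6=6-1=5
cmp $t6, 0  (cmp 5,0)
bne again: taken
lw $t2, 0($t4) → $t2=M[104]=7
and $t2, $t2, 240 → $t2=7&240=0
srl $t2, $t2, 2 → $t2=0>>2=0
and $t2, $t2, 3 → $t2=0&3=0
add $t4, $t4, 4 → $t4=104+4=108
sub $t6, $t6, 1 → $t6=5-1=4
cmp $t6, 0  (cmp 4,0)
bne again: taken
lw $t2, 0($t4) → $t2=M[108]=15
and $t2, $t2, 240 → $t2=15&240=0
srl $t2, $t2, 2 → $t2=0>>2=0
and $t2, $t2, 3 → $t2=0&3=0
add $t4, $t4, 4 → $t4=108+4=112
sub $t6, $t6, 1 → $t6=4-1=3
cmp $t6, 0  (cmp 3,0)
bne again: taken
lw $t2, 0($t4) → $t2=M[112]=-6
and $t2, $t2, 240 → $t2=(-6)&240=240
srl $t2, $t2, 2 → $t2=240>>2=60
and $t2, $t2, 3 → $t2=60&3=0
add $t4, $t4, 4 → $t4=112+4=116
sub $t6, $t6, 1 → $t6=3-1=2
cmp $t6, 0  (cmp 2,0)
bne again: taken
lw $t2, 0($t4) → $t2=M[116]=-7
and $t2, $t2, 240 → $t2=(-7)&240=240
srl $t2, $t2, 2 → $t2=240>>2=60
and $t2, $t2, 3 → $t2=60&3=0
add $t4, $t4, 4 → $t4=116+4=120
sub $t6, $t6, 1 → $t6=2-1=1
cmp $t6, 0  (cmp 1,0)
bne again: taken
lw $t2, 0($t4) → $t2=M[120]=23
and $t2, $t2, 240 → $t2=23&240=16
srl $t2, $t2, 2 → $t2=16>>2=4
and $t2, $t2, 3 → $t2=4&3=0
add $t4, $t4, 4 → $t4=120+4=124
sub $t6, $t6, 1 → $t6=1-1=0
cmp $t6, 0  (cmp 0,0)
bne again: not taken
sw $t2, (100) → M[100]=0
halt.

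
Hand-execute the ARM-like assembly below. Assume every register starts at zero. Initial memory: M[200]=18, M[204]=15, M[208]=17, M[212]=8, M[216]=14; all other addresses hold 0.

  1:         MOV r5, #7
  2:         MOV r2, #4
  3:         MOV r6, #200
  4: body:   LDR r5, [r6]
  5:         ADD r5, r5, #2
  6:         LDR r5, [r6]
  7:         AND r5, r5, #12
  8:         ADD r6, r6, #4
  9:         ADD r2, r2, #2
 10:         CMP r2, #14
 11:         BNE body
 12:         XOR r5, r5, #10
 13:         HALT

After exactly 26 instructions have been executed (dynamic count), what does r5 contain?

after MOV r5, #7: r5=7
after MOV r2, #4: r2=4
after MOV r6, #200: r6=200
after LDR r5, [r6]: r5=M[200]=18
after ADD r5, r5, #2: r5=18+2=20
after LDR r5, [r6]: r5=M[200]=18
after AND r5, r5, #12: r5=18&12=0
after ADD r6, r6, #4: r6=200+4=204
after ADD r2, r2, #2: r2=4+2=6
CMP r2, #14  (cmp 6,14)
BNE body: taken
after LDR r5, [r6]: r5=M[204]=15
after ADD r5, r5, #2: r5=15+2=17
after LDR r5, [r6]: r5=M[204]=15
after AND r5, r5, #12: r5=15&12=12
after ADD r6, r6, #4: r6=204+4=208
after ADD r2, r2, #2: r2=6+2=8
CMP r2, #14  (cmp 8,14)
BNE body: taken
after LDR r5, [r6]: r5=M[208]=17
after ADD r5, r5, #2: r5=17+2=19
after LDR r5, [r6]: r5=M[208]=17
after AND r5, r5, #12: r5=17&12=0
after ADD r6, r6, #4: r6=208+4=212
after ADD r2, r2, #2: r2=8+2=10
CMP r2, #14  (cmp 10,14)
After step 26: r5 = 0.

0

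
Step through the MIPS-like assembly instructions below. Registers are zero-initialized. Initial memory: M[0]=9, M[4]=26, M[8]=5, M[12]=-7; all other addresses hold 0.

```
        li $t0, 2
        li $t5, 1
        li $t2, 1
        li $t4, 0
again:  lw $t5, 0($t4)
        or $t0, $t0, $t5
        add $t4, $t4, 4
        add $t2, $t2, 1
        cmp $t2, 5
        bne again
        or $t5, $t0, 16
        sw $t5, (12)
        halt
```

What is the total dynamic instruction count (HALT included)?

31

after li $t0, 2: $t0=2
after li $t5, 1: $t5=1
after li $t2, 1: $t2=1
after li $t4, 0: $t4=0
after lw $t5, 0($t4): $t5=M[0]=9
after or $t0, $t0, $t5: $t0=2|9=11
after add $t4, $t4, 4: $t4=0+4=4
after add $t2, $t2, 1: $t2=1+1=2
cmp $t2, 5  (cmp 2,5)
bne again: taken
after lw $t5, 0($t4): $t5=M[4]=26
after or $t0, $t0, $t5: $t0=11|26=27
after add $t4, $t4, 4: $t4=4+4=8
after add $t2, $t2, 1: $t2=2+1=3
cmp $t2, 5  (cmp 3,5)
bne again: taken
after lw $t5, 0($t4): $t5=M[8]=5
after or $t0, $t0, $t5: $t0=27|5=31
after add $t4, $t4, 4: $t4=8+4=12
after add $t2, $t2, 1: $t2=3+1=4
cmp $t2, 5  (cmp 4,5)
bne again: taken
after lw $t5, 0($t4): $t5=M[12]=-7
after or $t0, $t0, $t5: $t0=31|(-7)=-1
after add $t4, $t4, 4: $t4=12+4=16
after add $t2, $t2, 1: $t2=4+1=5
cmp $t2, 5  (cmp 5,5)
bne again: not taken
after or $t5, $t0, 16: $t5=(-1)|16=-1
sw $t5, (12) → M[12]=-1
halt.
Total executed instructions: 31.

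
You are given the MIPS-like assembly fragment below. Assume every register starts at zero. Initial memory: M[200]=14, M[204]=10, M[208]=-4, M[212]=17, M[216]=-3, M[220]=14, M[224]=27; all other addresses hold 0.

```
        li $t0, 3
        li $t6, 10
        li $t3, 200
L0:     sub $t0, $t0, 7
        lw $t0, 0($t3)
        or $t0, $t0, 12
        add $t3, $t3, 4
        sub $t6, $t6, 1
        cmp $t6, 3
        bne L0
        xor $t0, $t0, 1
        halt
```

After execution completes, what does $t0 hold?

30

li $t0, 3 → $t0=3
li $t6, 10 → $t6=10
li $t3, 200 → $t3=200
sub $t0, $t0, 7 → $t0=3-7=-4
lw $t0, 0($t3) → $t0=M[200]=14
or $t0, $t0, 12 → $t0=14|12=14
add $t3, $t3, 4 → $t3=200+4=204
sub $t6, $t6, 1 → $t6=10-1=9
cmp $t6, 3  (cmp 9,3)
bne L0: taken
sub $t0, $t0, 7 → $t0=14-7=7
lw $t0, 0($t3) → $t0=M[204]=10
or $t0, $t0, 12 → $t0=10|12=14
add $t3, $t3, 4 → $t3=204+4=208
sub $t6, $t6, 1 → $t6=9-1=8
cmp $t6, 3  (cmp 8,3)
bne L0: taken
sub $t0, $t0, 7 → $t0=14-7=7
lw $t0, 0($t3) → $t0=M[208]=-4
or $t0, $t0, 12 → $t0=(-4)|12=-4
add $t3, $t3, 4 → $t3=208+4=212
sub $t6, $t6, 1 → $t6=8-1=7
cmp $t6, 3  (cmp 7,3)
bne L0: taken
sub $t0, $t0, 7 → $t0=(-4)-7=-11
lw $t0, 0($t3) → $t0=M[212]=17
or $t0, $t0, 12 → $t0=17|12=29
add $t3, $t3, 4 → $t3=212+4=216
sub $t6, $t6, 1 → $t6=7-1=6
cmp $t6, 3  (cmp 6,3)
bne L0: taken
sub $t0, $t0, 7 → $t0=29-7=22
lw $t0, 0($t3) → $t0=M[216]=-3
or $t0, $t0, 12 → $t0=(-3)|12=-3
add $t3, $t3, 4 → $t3=216+4=220
sub $t6, $t6, 1 → $t6=6-1=5
cmp $t6, 3  (cmp 5,3)
bne L0: taken
sub $t0, $t0, 7 → $t0=(-3)-7=-10
lw $t0, 0($t3) → $t0=M[220]=14
or $t0, $t0, 12 → $t0=14|12=14
add $t3, $t3, 4 → $t3=220+4=224
sub $t6, $t6, 1 → $t6=5-1=4
cmp $t6, 3  (cmp 4,3)
bne L0: taken
sub $t0, $t0, 7 → $t0=14-7=7
lw $t0, 0($t3) → $t0=M[224]=27
or $t0, $t0, 12 → $t0=27|12=31
add $t3, $t3, 4 → $t3=224+4=228
sub $t6, $t6, 1 → $t6=4-1=3
cmp $t6, 3  (cmp 3,3)
bne L0: not taken
xor $t0, $t0, 1 → $t0=31^1=30
halt.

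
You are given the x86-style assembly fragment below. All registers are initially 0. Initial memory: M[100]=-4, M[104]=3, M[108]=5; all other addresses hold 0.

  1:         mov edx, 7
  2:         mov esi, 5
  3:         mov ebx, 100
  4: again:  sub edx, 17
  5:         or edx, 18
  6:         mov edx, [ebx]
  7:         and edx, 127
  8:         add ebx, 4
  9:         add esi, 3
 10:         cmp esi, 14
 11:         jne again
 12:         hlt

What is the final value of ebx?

112

mov edx, 7 → edx=7
mov esi, 5 → esi=5
mov ebx, 100 → ebx=100
sub edx, 17 → edx=7-17=-10
or edx, 18 → edx=(-10)|18=-10
mov edx, [ebx] → edx=M[100]=-4
and edx, 127 → edx=(-4)&127=124
add ebx, 4 → ebx=100+4=104
add esi, 3 → esi=5+3=8
cmp esi, 14  (cmp 8,14)
jne again: taken
sub edx, 17 → edx=124-17=107
or edx, 18 → edx=107|18=123
mov edx, [ebx] → edx=M[104]=3
and edx, 127 → edx=3&127=3
add ebx, 4 → ebx=104+4=108
add esi, 3 → esi=8+3=11
cmp esi, 14  (cmp 11,14)
jne again: taken
sub edx, 17 → edx=3-17=-14
or edx, 18 → edx=(-14)|18=-14
mov edx, [ebx] → edx=M[108]=5
and edx, 127 → edx=5&127=5
add ebx, 4 → ebx=108+4=112
add esi, 3 → esi=11+3=14
cmp esi, 14  (cmp 14,14)
jne again: not taken
halt.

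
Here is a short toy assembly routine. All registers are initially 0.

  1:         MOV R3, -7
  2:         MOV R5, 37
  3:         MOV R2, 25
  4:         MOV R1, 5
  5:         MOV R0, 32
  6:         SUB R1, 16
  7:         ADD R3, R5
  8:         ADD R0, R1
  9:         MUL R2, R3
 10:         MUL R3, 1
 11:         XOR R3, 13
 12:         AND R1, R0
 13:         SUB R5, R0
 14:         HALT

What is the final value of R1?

MOV R3, -7 → R3=-7
MOV R5, 37 → R5=37
MOV R2, 25 → R2=25
MOV R1, 5 → R1=5
MOV R0, 32 → R0=32
SUB R1, 16 → R1=5-16=-11
ADD R3, R5 → R3=(-7)+37=30
ADD R0, R1 → R0=32+(-11)=21
MUL R2, R3 → R2=25*30=750
MUL R3, 1 → R3=30*1=30
XOR R3, 13 → R3=30^13=19
AND R1, R0 → R1=(-11)&21=21
SUB R5, R0 → R5=37-21=16
halt.

21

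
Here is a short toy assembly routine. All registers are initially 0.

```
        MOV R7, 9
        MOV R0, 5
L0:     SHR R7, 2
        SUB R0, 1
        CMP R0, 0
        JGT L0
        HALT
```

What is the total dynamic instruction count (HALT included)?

MOV R7, 9 → R7=9
MOV R0, 5 → R0=5
SHR R7, 2 → R7=9>>2=2
SUB R0, 1 → R0=5-1=4
CMP R0, 0  (cmp 4,0)
JGT L0: taken
SHR R7, 2 → R7=2>>2=0
SUB R0, 1 → R0=4-1=3
CMP R0, 0  (cmp 3,0)
JGT L0: taken
SHR R7, 2 → R7=0>>2=0
SUB R0, 1 → R0=3-1=2
CMP R0, 0  (cmp 2,0)
JGT L0: taken
SHR R7, 2 → R7=0>>2=0
SUB R0, 1 → R0=2-1=1
CMP R0, 0  (cmp 1,0)
JGT L0: taken
SHR R7, 2 → R7=0>>2=0
SUB R0, 1 → R0=1-1=0
CMP R0, 0  (cmp 0,0)
JGT L0: not taken
halt.
Total executed instructions: 23.

23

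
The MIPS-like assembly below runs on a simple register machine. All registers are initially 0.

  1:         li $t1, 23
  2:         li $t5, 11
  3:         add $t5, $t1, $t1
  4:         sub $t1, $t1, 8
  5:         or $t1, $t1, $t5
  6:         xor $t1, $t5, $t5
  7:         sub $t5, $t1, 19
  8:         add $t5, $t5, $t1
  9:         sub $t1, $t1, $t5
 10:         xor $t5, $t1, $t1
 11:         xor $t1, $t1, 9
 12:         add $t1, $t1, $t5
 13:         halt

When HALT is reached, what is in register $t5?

$t1=23
$t5=11
$t5=23+23=46
$t1=23-8=15
$t1=15|46=47
$t1=46^46=0
$t5=0-19=-19
$t5=(-19)+0=-19
$t1=0-(-19)=19
$t5=19^19=0
$t1=19^9=26
$t1=26+0=26
halt.

0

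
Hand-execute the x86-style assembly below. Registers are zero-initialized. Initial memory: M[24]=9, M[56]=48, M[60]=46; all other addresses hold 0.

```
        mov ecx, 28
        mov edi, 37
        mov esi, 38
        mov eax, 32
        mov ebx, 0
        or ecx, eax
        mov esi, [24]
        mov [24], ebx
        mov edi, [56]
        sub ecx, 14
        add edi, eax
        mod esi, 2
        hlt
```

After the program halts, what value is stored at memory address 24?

0

mov ecx, 28 → ecx=28
mov edi, 37 → edi=37
mov esi, 38 → esi=38
mov eax, 32 → eax=32
mov ebx, 0 → ebx=0
or ecx, eax → ecx=28|32=60
mov esi, [24] → esi=M[24]=9
mov [24], ebx → M[24]=0
mov edi, [56] → edi=M[56]=48
sub ecx, 14 → ecx=60-14=46
add edi, eax → edi=48+32=80
mod esi, 2 → esi=9%2=1
halt.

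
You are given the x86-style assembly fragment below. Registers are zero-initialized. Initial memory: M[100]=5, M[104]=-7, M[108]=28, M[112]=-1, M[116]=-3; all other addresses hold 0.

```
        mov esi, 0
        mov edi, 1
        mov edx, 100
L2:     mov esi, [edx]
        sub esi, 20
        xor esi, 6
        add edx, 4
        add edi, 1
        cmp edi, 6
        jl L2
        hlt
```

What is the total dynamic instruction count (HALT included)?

mov esi, 0 → esi=0
mov edi, 1 → edi=1
mov edx, 100 → edx=100
mov esi, [edx] → esi=M[100]=5
sub esi, 20 → esi=5-20=-15
xor esi, 6 → esi=(-15)^6=-9
add edx, 4 → edx=100+4=104
add edi, 1 → edi=1+1=2
cmp edi, 6  (cmp 2,6)
jl L2: taken
mov esi, [edx] → esi=M[104]=-7
sub esi, 20 → esi=(-7)-20=-27
xor esi, 6 → esi=(-27)^6=-29
add edx, 4 → edx=104+4=108
add edi, 1 → edi=2+1=3
cmp edi, 6  (cmp 3,6)
jl L2: taken
mov esi, [edx] → esi=M[108]=28
sub esi, 20 → esi=28-20=8
xor esi, 6 → esi=8^6=14
add edx, 4 → edx=108+4=112
add edi, 1 → edi=3+1=4
cmp edi, 6  (cmp 4,6)
jl L2: taken
mov esi, [edx] → esi=M[112]=-1
sub esi, 20 → esi=(-1)-20=-21
xor esi, 6 → esi=(-21)^6=-19
add edx, 4 → edx=112+4=116
add edi, 1 → edi=4+1=5
cmp edi, 6  (cmp 5,6)
jl L2: taken
mov esi, [edx] → esi=M[116]=-3
sub esi, 20 → esi=(-3)-20=-23
xor esi, 6 → esi=(-23)^6=-17
add edx, 4 → edx=116+4=120
add edi, 1 → edi=5+1=6
cmp edi, 6  (cmp 6,6)
jl L2: not taken
halt.
Total executed instructions: 39.

39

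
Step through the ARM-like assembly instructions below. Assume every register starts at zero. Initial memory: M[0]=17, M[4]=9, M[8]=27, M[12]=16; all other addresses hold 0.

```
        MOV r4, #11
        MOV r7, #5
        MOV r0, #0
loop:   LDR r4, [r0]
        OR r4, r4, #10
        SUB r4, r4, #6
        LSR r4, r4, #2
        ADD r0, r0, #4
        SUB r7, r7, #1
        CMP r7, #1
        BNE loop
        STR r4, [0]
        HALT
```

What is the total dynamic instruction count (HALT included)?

MOV r4, #11 → r4=11
MOV r7, #5 → r7=5
MOV r0, #0 → r0=0
LDR r4, [r0] → r4=M[0]=17
OR r4, r4, #10 → r4=17|10=27
SUB r4, r4, #6 → r4=27-6=21
LSR r4, r4, #2 → r4=21>>2=5
ADD r0, r0, #4 → r0=0+4=4
SUB r7, r7, #1 → r7=5-1=4
CMP r7, #1  (cmp 4,1)
BNE loop: taken
LDR r4, [r0] → r4=M[4]=9
OR r4, r4, #10 → r4=9|10=11
SUB r4, r4, #6 → r4=11-6=5
LSR r4, r4, #2 → r4=5>>2=1
ADD r0, r0, #4 → r0=4+4=8
SUB r7, r7, #1 → r7=4-1=3
CMP r7, #1  (cmp 3,1)
BNE loop: taken
LDR r4, [r0] → r4=M[8]=27
OR r4, r4, #10 → r4=27|10=27
SUB r4, r4, #6 → r4=27-6=21
LSR r4, r4, #2 → r4=21>>2=5
ADD r0, r0, #4 → r0=8+4=12
SUB r7, r7, #1 → r7=3-1=2
CMP r7, #1  (cmp 2,1)
BNE loop: taken
LDR r4, [r0] → r4=M[12]=16
OR r4, r4, #10 → r4=16|10=26
SUB r4, r4, #6 → r4=26-6=20
LSR r4, r4, #2 → r4=20>>2=5
ADD r0, r0, #4 → r0=12+4=16
SUB r7, r7, #1 → r7=2-1=1
CMP r7, #1  (cmp 1,1)
BNE loop: not taken
STR r4, [0] → M[0]=5
halt.
Total executed instructions: 37.

37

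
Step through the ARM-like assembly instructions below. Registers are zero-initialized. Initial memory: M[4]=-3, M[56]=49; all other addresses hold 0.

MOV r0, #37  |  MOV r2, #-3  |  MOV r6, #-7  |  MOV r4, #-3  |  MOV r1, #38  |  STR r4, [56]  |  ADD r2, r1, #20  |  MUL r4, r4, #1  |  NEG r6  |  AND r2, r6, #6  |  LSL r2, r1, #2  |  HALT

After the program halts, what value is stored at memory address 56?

r0=37
r2=-3
r6=-7
r4=-3
r1=38
STR r4, [56] → M[56]=-3
r2=38+20=58
r4=(-3)*1=-3
r6=-(-7)=7
r2=7&6=6
r2=38<<2=152
halt.

-3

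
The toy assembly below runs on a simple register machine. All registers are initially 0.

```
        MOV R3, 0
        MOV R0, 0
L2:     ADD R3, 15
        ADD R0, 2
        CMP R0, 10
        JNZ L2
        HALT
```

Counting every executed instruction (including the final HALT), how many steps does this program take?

23

R3=0
R0=0
R3=0+15=15
R0=0+2=2
CMP R0, 10  (cmp 2,10)
JNZ L2: taken
R3=15+15=30
R0=2+2=4
CMP R0, 10  (cmp 4,10)
JNZ L2: taken
R3=30+15=45
R0=4+2=6
CMP R0, 10  (cmp 6,10)
JNZ L2: taken
R3=45+15=60
R0=6+2=8
CMP R0, 10  (cmp 8,10)
JNZ L2: taken
R3=60+15=75
R0=8+2=10
CMP R0, 10  (cmp 10,10)
JNZ L2: not taken
halt.
Total executed instructions: 23.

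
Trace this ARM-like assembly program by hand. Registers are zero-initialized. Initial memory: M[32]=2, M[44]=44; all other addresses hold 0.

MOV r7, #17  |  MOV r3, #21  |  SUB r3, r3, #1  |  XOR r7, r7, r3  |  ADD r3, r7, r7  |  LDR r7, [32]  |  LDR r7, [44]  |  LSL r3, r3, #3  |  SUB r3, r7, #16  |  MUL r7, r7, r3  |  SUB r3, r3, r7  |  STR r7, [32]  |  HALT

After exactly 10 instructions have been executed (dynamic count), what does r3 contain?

28

MOV r7, #17 → r7=17
MOV r3, #21 → r3=21
SUB r3, r3, #1 → r3=21-1=20
XOR r7, r7, r3 → r7=17^20=5
ADD r3, r7, r7 → r3=5+5=10
LDR r7, [32] → r7=M[32]=2
LDR r7, [44] → r7=M[44]=44
LSL r3, r3, #3 → r3=10<<3=80
SUB r3, r7, #16 → r3=44-16=28
MUL r7, r7, r3 → r7=44*28=1232
After step 10: r3 = 28.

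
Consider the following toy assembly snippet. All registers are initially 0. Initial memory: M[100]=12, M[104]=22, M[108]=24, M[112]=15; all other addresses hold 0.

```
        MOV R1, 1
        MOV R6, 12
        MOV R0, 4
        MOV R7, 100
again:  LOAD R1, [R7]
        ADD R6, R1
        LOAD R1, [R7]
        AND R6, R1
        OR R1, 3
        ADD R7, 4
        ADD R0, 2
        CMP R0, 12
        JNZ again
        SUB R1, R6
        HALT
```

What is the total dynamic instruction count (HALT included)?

R1=1
R6=12
R0=4
R7=100
R1=M[100]=12
R6=12+12=24
R1=M[100]=12
R6=24&12=8
R1=12|3=15
R7=100+4=104
R0=4+2=6
CMP R0, 12  (cmp 6,12)
JNZ again: taken
R1=M[104]=22
R6=8+22=30
R1=M[104]=22
R6=30&22=22
R1=22|3=23
R7=104+4=108
R0=6+2=8
CMP R0, 12  (cmp 8,12)
JNZ again: taken
R1=M[108]=24
R6=22+24=46
R1=M[108]=24
R6=46&24=8
R1=24|3=27
R7=108+4=112
R0=8+2=10
CMP R0, 12  (cmp 10,12)
JNZ again: taken
R1=M[112]=15
R6=8+15=23
R1=M[112]=15
R6=23&15=7
R1=15|3=15
R7=112+4=116
R0=10+2=12
CMP R0, 12  (cmp 12,12)
JNZ again: not taken
R1=15-7=8
halt.
Total executed instructions: 42.

42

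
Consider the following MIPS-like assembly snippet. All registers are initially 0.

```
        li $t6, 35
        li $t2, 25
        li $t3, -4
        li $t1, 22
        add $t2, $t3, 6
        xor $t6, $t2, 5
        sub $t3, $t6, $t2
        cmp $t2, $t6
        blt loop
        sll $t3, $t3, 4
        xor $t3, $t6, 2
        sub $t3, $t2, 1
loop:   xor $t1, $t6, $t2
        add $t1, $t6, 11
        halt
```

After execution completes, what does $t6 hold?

7

$t6=35
$t2=25
$t3=-4
$t1=22
$t2=(-4)+6=2
$t6=2^5=7
$t3=7-2=5
cmp $t2, $t6  (cmp 2,7)
blt loop: taken
$t1=7^2=5
$t1=7+11=18
halt.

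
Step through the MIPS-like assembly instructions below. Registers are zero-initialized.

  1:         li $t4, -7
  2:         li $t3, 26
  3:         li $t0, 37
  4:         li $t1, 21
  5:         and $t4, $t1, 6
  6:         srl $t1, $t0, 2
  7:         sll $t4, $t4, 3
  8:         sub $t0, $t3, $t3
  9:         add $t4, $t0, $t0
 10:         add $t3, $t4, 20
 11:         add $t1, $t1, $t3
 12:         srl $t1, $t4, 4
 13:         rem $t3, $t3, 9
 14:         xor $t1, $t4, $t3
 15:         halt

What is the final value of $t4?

li $t4, -7 → $t4=-7
li $t3, 26 → $t3=26
li $t0, 37 → $t0=37
li $t1, 21 → $t1=21
and $t4, $t1, 6 → $t4=21&6=4
srl $t1, $t0, 2 → $t1=37>>2=9
sll $t4, $t4, 3 → $t4=4<<3=32
sub $t0, $t3, $t3 → $t0=26-26=0
add $t4, $t0, $t0 → $t4=0+0=0
add $t3, $t4, 20 → $t3=0+20=20
add $t1, $t1, $t3 → $t1=9+20=29
srl $t1, $t4, 4 → $t1=0>>4=0
rem $t3, $t3, 9 → $t3=20%9=2
xor $t1, $t4, $t3 → $t1=0^2=2
halt.

0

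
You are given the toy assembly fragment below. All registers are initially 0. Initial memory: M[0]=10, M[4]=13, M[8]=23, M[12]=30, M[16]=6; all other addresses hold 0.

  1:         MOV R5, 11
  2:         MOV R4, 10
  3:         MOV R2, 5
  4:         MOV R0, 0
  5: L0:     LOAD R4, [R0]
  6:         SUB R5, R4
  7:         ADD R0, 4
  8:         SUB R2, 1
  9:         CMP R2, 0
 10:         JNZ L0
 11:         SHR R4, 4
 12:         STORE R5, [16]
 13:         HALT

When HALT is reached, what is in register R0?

20

after MOV R5, 11: R5=11
after MOV R4, 10: R4=10
after MOV R2, 5: R2=5
after MOV R0, 0: R0=0
after LOAD R4, [R0]: R4=M[0]=10
after SUB R5, R4: R5=11-10=1
after ADD R0, 4: R0=0+4=4
after SUB R2, 1: R2=5-1=4
CMP R2, 0  (cmp 4,0)
JNZ L0: taken
after LOAD R4, [R0]: R4=M[4]=13
after SUB R5, R4: R5=1-13=-12
after ADD R0, 4: R0=4+4=8
after SUB R2, 1: R2=4-1=3
CMP R2, 0  (cmp 3,0)
JNZ L0: taken
after LOAD R4, [R0]: R4=M[8]=23
after SUB R5, R4: R5=(-12)-23=-35
after ADD R0, 4: R0=8+4=12
after SUB R2, 1: R2=3-1=2
CMP R2, 0  (cmp 2,0)
JNZ L0: taken
after LOAD R4, [R0]: R4=M[12]=30
after SUB R5, R4: R5=(-35)-30=-65
after ADD R0, 4: R0=12+4=16
after SUB R2, 1: R2=2-1=1
CMP R2, 0  (cmp 1,0)
JNZ L0: taken
after LOAD R4, [R0]: R4=M[16]=6
after SUB R5, R4: R5=(-65)-6=-71
after ADD R0, 4: R0=16+4=20
after SUB R2, 1: R2=1-1=0
CMP R2, 0  (cmp 0,0)
JNZ L0: not taken
after SHR R4, 4: R4=6>>4=0
STORE R5, [16] → M[16]=-71
halt.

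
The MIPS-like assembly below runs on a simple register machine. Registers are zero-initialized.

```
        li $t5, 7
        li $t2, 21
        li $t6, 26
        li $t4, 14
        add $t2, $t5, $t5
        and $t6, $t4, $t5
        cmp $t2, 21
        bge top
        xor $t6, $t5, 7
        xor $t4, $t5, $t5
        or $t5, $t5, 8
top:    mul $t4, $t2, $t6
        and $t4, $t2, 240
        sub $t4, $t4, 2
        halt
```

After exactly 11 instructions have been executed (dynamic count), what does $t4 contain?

0

$t5=7
$t2=21
$t6=26
$t4=14
$t2=7+7=14
$t6=14&7=6
cmp $t2, 21  (cmp 14,21)
bge top: not taken
$t6=7^7=0
$t4=7^7=0
$t5=7|8=15
After step 11: $t4 = 0.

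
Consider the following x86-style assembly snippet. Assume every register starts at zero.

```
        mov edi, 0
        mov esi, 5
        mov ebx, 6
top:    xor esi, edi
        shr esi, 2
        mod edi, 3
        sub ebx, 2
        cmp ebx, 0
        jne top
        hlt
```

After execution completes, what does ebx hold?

after mov edi, 0: edi=0
after mov esi, 5: esi=5
after mov ebx, 6: ebx=6
after xor esi, edi: esi=5^0=5
after shr esi, 2: esi=5>>2=1
after mod edi, 3: edi=0%3=0
after sub ebx, 2: ebx=6-2=4
cmp ebx, 0  (cmp 4,0)
jne top: taken
after xor esi, edi: esi=1^0=1
after shr esi, 2: esi=1>>2=0
after mod edi, 3: edi=0%3=0
after sub ebx, 2: ebx=4-2=2
cmp ebx, 0  (cmp 2,0)
jne top: taken
after xor esi, edi: esi=0^0=0
after shr esi, 2: esi=0>>2=0
after mod edi, 3: edi=0%3=0
after sub ebx, 2: ebx=2-2=0
cmp ebx, 0  (cmp 0,0)
jne top: not taken
halt.

0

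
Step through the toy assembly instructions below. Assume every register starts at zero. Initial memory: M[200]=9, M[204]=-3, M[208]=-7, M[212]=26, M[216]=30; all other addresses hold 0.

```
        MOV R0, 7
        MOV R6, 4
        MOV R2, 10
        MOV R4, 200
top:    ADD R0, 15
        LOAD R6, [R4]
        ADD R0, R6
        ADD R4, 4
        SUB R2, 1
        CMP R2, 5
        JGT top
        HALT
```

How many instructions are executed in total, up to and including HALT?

R0=7
R6=4
R2=10
R4=200
R0=7+15=22
R6=M[200]=9
R0=22+9=31
R4=200+4=204
R2=10-1=9
CMP R2, 5  (cmp 9,5)
JGT top: taken
R0=31+15=46
R6=M[204]=-3
R0=46+(-3)=43
R4=204+4=208
R2=9-1=8
CMP R2, 5  (cmp 8,5)
JGT top: taken
R0=43+15=58
R6=M[208]=-7
R0=58+(-7)=51
R4=208+4=212
R2=8-1=7
CMP R2, 5  (cmp 7,5)
JGT top: taken
R0=51+15=66
R6=M[212]=26
R0=66+26=92
R4=212+4=216
R2=7-1=6
CMP R2, 5  (cmp 6,5)
JGT top: taken
R0=92+15=107
R6=M[216]=30
R0=107+30=137
R4=216+4=220
R2=6-1=5
CMP R2, 5  (cmp 5,5)
JGT top: not taken
halt.
Total executed instructions: 40.

40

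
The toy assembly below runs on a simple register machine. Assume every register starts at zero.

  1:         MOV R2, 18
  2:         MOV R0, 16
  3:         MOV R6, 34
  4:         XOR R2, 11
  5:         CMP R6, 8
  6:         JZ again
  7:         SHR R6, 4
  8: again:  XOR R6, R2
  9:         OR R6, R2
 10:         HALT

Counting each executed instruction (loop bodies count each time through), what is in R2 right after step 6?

25

R2=18
R0=16
R6=34
R2=18^11=25
CMP R6, 8  (cmp 34,8)
JZ again: not taken
After step 6: R2 = 25.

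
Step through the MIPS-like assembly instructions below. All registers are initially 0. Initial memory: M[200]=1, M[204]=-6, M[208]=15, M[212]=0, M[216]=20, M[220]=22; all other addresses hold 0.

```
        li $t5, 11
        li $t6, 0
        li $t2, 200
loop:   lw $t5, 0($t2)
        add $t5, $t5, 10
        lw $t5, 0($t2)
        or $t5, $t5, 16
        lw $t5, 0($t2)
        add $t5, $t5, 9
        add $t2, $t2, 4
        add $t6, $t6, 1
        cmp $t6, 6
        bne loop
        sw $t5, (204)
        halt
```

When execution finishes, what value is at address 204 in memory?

li $t5, 11 → $t5=11
li $t6, 0 → $t6=0
li $t2, 200 → $t2=200
lw $t5, 0($t2) → $t5=M[200]=1
add $t5, $t5, 10 → $t5=1+10=11
lw $t5, 0($t2) → $t5=M[200]=1
or $t5, $t5, 16 → $t5=1|16=17
lw $t5, 0($t2) → $t5=M[200]=1
add $t5, $t5, 9 → $t5=1+9=10
add $t2, $t2, 4 → $t2=200+4=204
add $t6, $t6, 1 → $t6=0+1=1
cmp $t6, 6  (cmp 1,6)
bne loop: taken
lw $t5, 0($t2) → $t5=M[204]=-6
add $t5, $t5, 10 → $t5=(-6)+10=4
lw $t5, 0($t2) → $t5=M[204]=-6
or $t5, $t5, 16 → $t5=(-6)|16=-6
lw $t5, 0($t2) → $t5=M[204]=-6
add $t5, $t5, 9 → $t5=(-6)+9=3
add $t2, $t2, 4 → $t2=204+4=208
add $t6, $t6, 1 → $t6=1+1=2
cmp $t6, 6  (cmp 2,6)
bne loop: taken
lw $t5, 0($t2) → $t5=M[208]=15
add $t5, $t5, 10 → $t5=15+10=25
lw $t5, 0($t2) → $t5=M[208]=15
or $t5, $t5, 16 → $t5=15|16=31
lw $t5, 0($t2) → $t5=M[208]=15
add $t5, $t5, 9 → $t5=15+9=24
add $t2, $t2, 4 → $t2=208+4=212
add $t6, $t6, 1 → $t6=2+1=3
cmp $t6, 6  (cmp 3,6)
bne loop: taken
lw $t5, 0($t2) → $t5=M[212]=0
add $t5, $t5, 10 → $t5=0+10=10
lw $t5, 0($t2) → $t5=M[212]=0
or $t5, $t5, 16 → $t5=0|16=16
lw $t5, 0($t2) → $t5=M[212]=0
add $t5, $t5, 9 → $t5=0+9=9
add $t2, $t2, 4 → $t2=212+4=216
add $t6, $t6, 1 → $t6=3+1=4
cmp $t6, 6  (cmp 4,6)
bne loop: taken
lw $t5, 0($t2) → $t5=M[216]=20
add $t5, $t5, 10 → $t5=20+10=30
lw $t5, 0($t2) → $t5=M[216]=20
or $t5, $t5, 16 → $t5=20|16=20
lw $t5, 0($t2) → $t5=M[216]=20
add $t5, $t5, 9 → $t5=20+9=29
add $t2, $t2, 4 → $t2=216+4=220
add $t6, $t6, 1 → $t6=4+1=5
cmp $t6, 6  (cmp 5,6)
bne loop: taken
lw $t5, 0($t2) → $t5=M[220]=22
add $t5, $t5, 10 → $t5=22+10=32
lw $t5, 0($t2) → $t5=M[220]=22
or $t5, $t5, 16 → $t5=22|16=22
lw $t5, 0($t2) → $t5=M[220]=22
add $t5, $t5, 9 → $t5=22+9=31
add $t2, $t2, 4 → $t2=220+4=224
add $t6, $t6, 1 → $t6=5+1=6
cmp $t6, 6  (cmp 6,6)
bne loop: not taken
sw $t5, (204) → M[204]=31
halt.

31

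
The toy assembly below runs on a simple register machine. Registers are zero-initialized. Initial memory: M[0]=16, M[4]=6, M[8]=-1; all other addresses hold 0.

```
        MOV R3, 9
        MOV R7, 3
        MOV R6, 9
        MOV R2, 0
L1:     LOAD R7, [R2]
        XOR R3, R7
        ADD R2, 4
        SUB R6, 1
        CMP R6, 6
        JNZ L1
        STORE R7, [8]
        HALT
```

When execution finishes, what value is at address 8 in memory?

MOV R3, 9 → R3=9
MOV R7, 3 → R7=3
MOV R6, 9 → R6=9
MOV R2, 0 → R2=0
LOAD R7, [R2] → R7=M[0]=16
XOR R3, R7 → R3=9^16=25
ADD R2, 4 → R2=0+4=4
SUB R6, 1 → R6=9-1=8
CMP R6, 6  (cmp 8,6)
JNZ L1: taken
LOAD R7, [R2] → R7=M[4]=6
XOR R3, R7 → R3=25^6=31
ADD R2, 4 → R2=4+4=8
SUB R6, 1 → R6=8-1=7
CMP R6, 6  (cmp 7,6)
JNZ L1: taken
LOAD R7, [R2] → R7=M[8]=-1
XOR R3, R7 → R3=31^(-1)=-32
ADD R2, 4 → R2=8+4=12
SUB R6, 1 → R6=7-1=6
CMP R6, 6  (cmp 6,6)
JNZ L1: not taken
STORE R7, [8] → M[8]=-1
halt.

-1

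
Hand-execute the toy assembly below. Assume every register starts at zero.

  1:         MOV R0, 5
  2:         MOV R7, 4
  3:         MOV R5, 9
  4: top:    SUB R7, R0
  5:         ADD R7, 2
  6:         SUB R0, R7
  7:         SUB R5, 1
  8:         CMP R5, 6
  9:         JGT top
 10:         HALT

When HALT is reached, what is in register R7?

-4

MOV R0, 5 → R0=5
MOV R7, 4 → R7=4
MOV R5, 9 → R5=9
SUB R7, R0 → R7=4-5=-1
ADD R7, 2 → R7=(-1)+2=1
SUB R0, R7 → R0=5-1=4
SUB R5, 1 → R5=9-1=8
CMP R5, 6  (cmp 8,6)
JGT top: taken
SUB R7, R0 → R7=1-4=-3
ADD R7, 2 → R7=(-3)+2=-1
SUB R0, R7 → R0=4-(-1)=5
SUB R5, 1 → R5=8-1=7
CMP R5, 6  (cmp 7,6)
JGT top: taken
SUB R7, R0 → R7=(-1)-5=-6
ADD R7, 2 → R7=(-6)+2=-4
SUB R0, R7 → R0=5-(-4)=9
SUB R5, 1 → R5=7-1=6
CMP R5, 6  (cmp 6,6)
JGT top: not taken
halt.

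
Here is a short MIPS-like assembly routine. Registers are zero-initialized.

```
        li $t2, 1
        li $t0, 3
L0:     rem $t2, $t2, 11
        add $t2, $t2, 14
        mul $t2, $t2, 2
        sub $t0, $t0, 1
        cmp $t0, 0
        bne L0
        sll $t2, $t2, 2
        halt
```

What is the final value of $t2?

112

$t2=1
$t0=3
$t2=1%11=1
$t2=1+14=15
$t2=15*2=30
$t0=3-1=2
cmp $t0, 0  (cmp 2,0)
bne L0: taken
$t2=30%11=8
$t2=8+14=22
$t2=22*2=44
$t0=2-1=1
cmp $t0, 0  (cmp 1,0)
bne L0: taken
$t2=44%11=0
$t2=0+14=14
$t2=14*2=28
$t0=1-1=0
cmp $t0, 0  (cmp 0,0)
bne L0: not taken
$t2=28<<2=112
halt.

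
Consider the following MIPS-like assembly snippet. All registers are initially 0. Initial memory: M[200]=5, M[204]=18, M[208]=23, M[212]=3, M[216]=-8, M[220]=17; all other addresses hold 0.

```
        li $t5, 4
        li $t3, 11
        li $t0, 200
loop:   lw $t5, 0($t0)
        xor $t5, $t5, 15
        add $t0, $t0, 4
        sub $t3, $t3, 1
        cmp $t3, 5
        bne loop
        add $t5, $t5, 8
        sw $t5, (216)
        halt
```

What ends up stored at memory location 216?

38

$t5=4
$t3=11
$t0=200
$t5=M[200]=5
$t5=5^15=10
$t0=200+4=204
$t3=11-1=10
cmp $t3, 5  (cmp 10,5)
bne loop: taken
$t5=M[204]=18
$t5=18^15=29
$t0=204+4=208
$t3=10-1=9
cmp $t3, 5  (cmp 9,5)
bne loop: taken
$t5=M[208]=23
$t5=23^15=24
$t0=208+4=212
$t3=9-1=8
cmp $t3, 5  (cmp 8,5)
bne loop: taken
$t5=M[212]=3
$t5=3^15=12
$t0=212+4=216
$t3=8-1=7
cmp $t3, 5  (cmp 7,5)
bne loop: taken
$t5=M[216]=-8
$t5=(-8)^15=-9
$t0=216+4=220
$t3=7-1=6
cmp $t3, 5  (cmp 6,5)
bne loop: taken
$t5=M[220]=17
$t5=17^15=30
$t0=220+4=224
$t3=6-1=5
cmp $t3, 5  (cmp 5,5)
bne loop: not taken
$t5=30+8=38
sw $t5, (216) → M[216]=38
halt.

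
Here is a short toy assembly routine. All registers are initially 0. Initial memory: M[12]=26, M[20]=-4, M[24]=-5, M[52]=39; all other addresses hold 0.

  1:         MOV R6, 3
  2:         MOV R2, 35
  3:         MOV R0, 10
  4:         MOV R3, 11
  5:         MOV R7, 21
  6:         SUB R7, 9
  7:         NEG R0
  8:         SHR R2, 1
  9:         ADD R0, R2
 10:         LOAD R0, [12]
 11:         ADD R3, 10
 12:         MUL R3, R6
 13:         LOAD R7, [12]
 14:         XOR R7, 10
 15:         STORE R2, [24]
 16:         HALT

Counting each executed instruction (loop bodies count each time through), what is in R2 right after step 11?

17

MOV R6, 3 → R6=3
MOV R2, 35 → R2=35
MOV R0, 10 → R0=10
MOV R3, 11 → R3=11
MOV R7, 21 → R7=21
SUB R7, 9 → R7=21-9=12
NEG R0 → R0=-(10)=-10
SHR R2, 1 → R2=35>>1=17
ADD R0, R2 → R0=(-10)+17=7
LOAD R0, [12] → R0=M[12]=26
ADD R3, 10 → R3=11+10=21
After step 11: R2 = 17.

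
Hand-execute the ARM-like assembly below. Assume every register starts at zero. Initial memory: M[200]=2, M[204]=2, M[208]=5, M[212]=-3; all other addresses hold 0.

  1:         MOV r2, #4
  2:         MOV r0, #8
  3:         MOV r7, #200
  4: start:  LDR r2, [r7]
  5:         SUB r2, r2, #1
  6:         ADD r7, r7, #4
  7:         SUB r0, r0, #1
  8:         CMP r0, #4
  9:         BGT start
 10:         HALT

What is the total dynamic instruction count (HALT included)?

after MOV r2, #4: r2=4
after MOV r0, #8: r0=8
after MOV r7, #200: r7=200
after LDR r2, [r7]: r2=M[200]=2
after SUB r2, r2, #1: r2=2-1=1
after ADD r7, r7, #4: r7=200+4=204
after SUB r0, r0, #1: r0=8-1=7
CMP r0, #4  (cmp 7,4)
BGT start: taken
after LDR r2, [r7]: r2=M[204]=2
after SUB r2, r2, #1: r2=2-1=1
after ADD r7, r7, #4: r7=204+4=208
after SUB r0, r0, #1: r0=7-1=6
CMP r0, #4  (cmp 6,4)
BGT start: taken
after LDR r2, [r7]: r2=M[208]=5
after SUB r2, r2, #1: r2=5-1=4
after ADD r7, r7, #4: r7=208+4=212
after SUB r0, r0, #1: r0=6-1=5
CMP r0, #4  (cmp 5,4)
BGT start: taken
after LDR r2, [r7]: r2=M[212]=-3
after SUB r2, r2, #1: r2=(-3)-1=-4
after ADD r7, r7, #4: r7=212+4=216
after SUB r0, r0, #1: r0=5-1=4
CMP r0, #4  (cmp 4,4)
BGT start: not taken
halt.
Total executed instructions: 28.

28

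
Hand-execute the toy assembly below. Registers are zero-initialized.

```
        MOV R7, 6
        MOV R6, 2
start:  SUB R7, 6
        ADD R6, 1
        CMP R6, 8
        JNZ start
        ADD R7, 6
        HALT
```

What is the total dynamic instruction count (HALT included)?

28

R7=6
R6=2
R7=6-6=0
R6=2+1=3
CMP R6, 8  (cmp 3,8)
JNZ start: taken
R7=0-6=-6
R6=3+1=4
CMP R6, 8  (cmp 4,8)
JNZ start: taken
R7=(-6)-6=-12
R6=4+1=5
CMP R6, 8  (cmp 5,8)
JNZ start: taken
R7=(-12)-6=-18
R6=5+1=6
CMP R6, 8  (cmp 6,8)
JNZ start: taken
R7=(-18)-6=-24
R6=6+1=7
CMP R6, 8  (cmp 7,8)
JNZ start: taken
R7=(-24)-6=-30
R6=7+1=8
CMP R6, 8  (cmp 8,8)
JNZ start: not taken
R7=(-30)+6=-24
halt.
Total executed instructions: 28.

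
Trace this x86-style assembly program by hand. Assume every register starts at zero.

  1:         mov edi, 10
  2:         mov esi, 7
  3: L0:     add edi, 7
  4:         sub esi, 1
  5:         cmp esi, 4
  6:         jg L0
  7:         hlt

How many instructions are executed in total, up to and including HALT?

15

after mov edi, 10: edi=10
after mov esi, 7: esi=7
after add edi, 7: edi=10+7=17
after sub esi, 1: esi=7-1=6
cmp esi, 4  (cmp 6,4)
jg L0: taken
after add edi, 7: edi=17+7=24
after sub esi, 1: esi=6-1=5
cmp esi, 4  (cmp 5,4)
jg L0: taken
after add edi, 7: edi=24+7=31
after sub esi, 1: esi=5-1=4
cmp esi, 4  (cmp 4,4)
jg L0: not taken
halt.
Total executed instructions: 15.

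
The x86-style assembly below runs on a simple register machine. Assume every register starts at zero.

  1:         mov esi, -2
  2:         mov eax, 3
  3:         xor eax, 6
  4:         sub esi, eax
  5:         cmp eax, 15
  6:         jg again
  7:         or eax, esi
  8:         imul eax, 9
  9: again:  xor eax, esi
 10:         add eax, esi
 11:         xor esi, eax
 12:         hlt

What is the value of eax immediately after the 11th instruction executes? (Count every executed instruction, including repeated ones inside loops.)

esi=-2
eax=3
eax=3^6=5
esi=(-2)-5=-7
cmp eax, 15  (cmp 5,15)
jg again: not taken
eax=5|(-7)=-3
eax=(-3)*9=-27
eax=(-27)^(-7)=28
eax=28+(-7)=21
esi=(-7)^21=-20
After step 11: eax = 21.

21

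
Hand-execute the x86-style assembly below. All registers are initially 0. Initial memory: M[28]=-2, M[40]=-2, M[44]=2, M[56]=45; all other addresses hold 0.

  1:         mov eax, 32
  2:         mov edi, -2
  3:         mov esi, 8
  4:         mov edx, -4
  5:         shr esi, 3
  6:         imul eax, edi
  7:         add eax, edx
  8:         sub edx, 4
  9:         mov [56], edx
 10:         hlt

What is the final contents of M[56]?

-8

after mov eax, 32: eax=32
after mov edi, -2: edi=-2
after mov esi, 8: esi=8
after mov edx, -4: edx=-4
after shr esi, 3: esi=8>>3=1
after imul eax, edi: eax=32*(-2)=-64
after add eax, edx: eax=(-64)+(-4)=-68
after sub edx, 4: edx=(-4)-4=-8
mov [56], edx → M[56]=-8
halt.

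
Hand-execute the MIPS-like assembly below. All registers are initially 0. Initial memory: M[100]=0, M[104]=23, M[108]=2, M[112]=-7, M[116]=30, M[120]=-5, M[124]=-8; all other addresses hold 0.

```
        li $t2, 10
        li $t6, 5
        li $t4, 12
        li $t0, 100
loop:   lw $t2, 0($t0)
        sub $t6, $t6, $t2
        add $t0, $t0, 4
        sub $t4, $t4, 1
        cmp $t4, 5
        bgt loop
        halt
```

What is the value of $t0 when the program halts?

128

li $t2, 10 → $t2=10
li $t6, 5 → $t6=5
li $t4, 12 → $t4=12
li $t0, 100 → $t0=100
lw $t2, 0($t0) → $t2=M[100]=0
sub $t6, $t6, $t2 → $t6=5-0=5
add $t0, $t0, 4 → $t0=100+4=104
sub $t4, $t4, 1 → $t4=12-1=11
cmp $t4, 5  (cmp 11,5)
bgt loop: taken
lw $t2, 0($t0) → $t2=M[104]=23
sub $t6, $t6, $t2 → $t6=5-23=-18
add $t0, $t0, 4 → $t0=104+4=108
sub $t4, $t4, 1 → $t4=11-1=10
cmp $t4, 5  (cmp 10,5)
bgt loop: taken
lw $t2, 0($t0) → $t2=M[108]=2
sub $t6, $t6, $t2 → $t6=(-18)-2=-20
add $t0, $t0, 4 → $t0=108+4=112
sub $t4, $t4, 1 → $t4=10-1=9
cmp $t4, 5  (cmp 9,5)
bgt loop: taken
lw $t2, 0($t0) → $t2=M[112]=-7
sub $t6, $t6, $t2 → $t6=(-20)-(-7)=-13
add $t0, $t0, 4 → $t0=112+4=116
sub $t4, $t4, 1 → $t4=9-1=8
cmp $t4, 5  (cmp 8,5)
bgt loop: taken
lw $t2, 0($t0) → $t2=M[116]=30
sub $t6, $t6, $t2 → $t6=(-13)-30=-43
add $t0, $t0, 4 → $t0=116+4=120
sub $t4, $t4, 1 → $t4=8-1=7
cmp $t4, 5  (cmp 7,5)
bgt loop: taken
lw $t2, 0($t0) → $t2=M[120]=-5
sub $t6, $t6, $t2 → $t6=(-43)-(-5)=-38
add $t0, $t0, 4 → $t0=120+4=124
sub $t4, $t4, 1 → $t4=7-1=6
cmp $t4, 5  (cmp 6,5)
bgt loop: taken
lw $t2, 0($t0) → $t2=M[124]=-8
sub $t6, $t6, $t2 → $t6=(-38)-(-8)=-30
add $t0, $t0, 4 → $t0=124+4=128
sub $t4, $t4, 1 → $t4=6-1=5
cmp $t4, 5  (cmp 5,5)
bgt loop: not taken
halt.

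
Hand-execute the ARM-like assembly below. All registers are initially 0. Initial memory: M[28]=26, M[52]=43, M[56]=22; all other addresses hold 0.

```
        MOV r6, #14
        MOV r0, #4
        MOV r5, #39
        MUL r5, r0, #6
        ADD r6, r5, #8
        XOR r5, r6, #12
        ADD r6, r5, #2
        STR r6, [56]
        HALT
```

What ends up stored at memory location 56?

46

r6=14
r0=4
r5=39
r5=4*6=24
r6=24+8=32
r5=32^12=44
r6=44+2=46
STR r6, [56] → M[56]=46
halt.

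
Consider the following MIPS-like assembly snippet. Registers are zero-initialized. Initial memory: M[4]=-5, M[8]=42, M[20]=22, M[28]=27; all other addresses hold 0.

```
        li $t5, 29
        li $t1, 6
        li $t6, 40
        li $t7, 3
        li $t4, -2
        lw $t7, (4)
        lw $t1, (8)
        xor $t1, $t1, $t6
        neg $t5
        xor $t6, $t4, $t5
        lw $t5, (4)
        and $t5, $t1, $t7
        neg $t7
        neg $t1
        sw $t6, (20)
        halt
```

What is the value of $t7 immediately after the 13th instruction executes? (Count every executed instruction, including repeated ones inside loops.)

5

$t5=29
$t1=6
$t6=40
$t7=3
$t4=-2
$t7=M[4]=-5
$t1=M[8]=42
$t1=42^40=2
$t5=-(29)=-29
$t6=(-2)^(-29)=29
$t5=M[4]=-5
$t5=2&(-5)=2
$t7=-(-5)=5
After step 13: $t7 = 5.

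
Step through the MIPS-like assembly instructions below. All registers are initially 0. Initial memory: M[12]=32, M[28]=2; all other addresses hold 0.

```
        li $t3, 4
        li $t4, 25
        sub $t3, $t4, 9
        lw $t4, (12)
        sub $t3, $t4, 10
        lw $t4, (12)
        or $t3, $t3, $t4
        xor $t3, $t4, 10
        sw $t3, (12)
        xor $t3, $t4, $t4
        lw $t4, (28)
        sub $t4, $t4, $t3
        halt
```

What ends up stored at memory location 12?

li $t3, 4 → $t3=4
li $t4, 25 → $t4=25
sub $t3, $t4, 9 → $t3=25-9=16
lw $t4, (12) → $t4=M[12]=32
sub $t3, $t4, 10 → $t3=32-10=22
lw $t4, (12) → $t4=M[12]=32
or $t3, $t3, $t4 → $t3=22|32=54
xor $t3, $t4, 10 → $t3=32^10=42
sw $t3, (12) → M[12]=42
xor $t3, $t4, $t4 → $t3=32^32=0
lw $t4, (28) → $t4=M[28]=2
sub $t4, $t4, $t3 → $t4=2-0=2
halt.

42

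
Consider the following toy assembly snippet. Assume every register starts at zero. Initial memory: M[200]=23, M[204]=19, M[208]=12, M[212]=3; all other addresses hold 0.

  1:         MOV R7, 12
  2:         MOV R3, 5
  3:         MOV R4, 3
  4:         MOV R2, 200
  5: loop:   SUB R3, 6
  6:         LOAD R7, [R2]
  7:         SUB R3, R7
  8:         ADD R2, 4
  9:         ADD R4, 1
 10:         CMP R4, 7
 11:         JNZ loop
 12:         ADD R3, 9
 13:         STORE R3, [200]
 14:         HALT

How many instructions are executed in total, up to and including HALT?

35

MOV R7, 12 → R7=12
MOV R3, 5 → R3=5
MOV R4, 3 → R4=3
MOV R2, 200 → R2=200
SUB R3, 6 → R3=5-6=-1
LOAD R7, [R2] → R7=M[200]=23
SUB R3, R7 → R3=(-1)-23=-24
ADD R2, 4 → R2=200+4=204
ADD R4, 1 → R4=3+1=4
CMP R4, 7  (cmp 4,7)
JNZ loop: taken
SUB R3, 6 → R3=(-24)-6=-30
LOAD R7, [R2] → R7=M[204]=19
SUB R3, R7 → R3=(-30)-19=-49
ADD R2, 4 → R2=204+4=208
ADD R4, 1 → R4=4+1=5
CMP R4, 7  (cmp 5,7)
JNZ loop: taken
SUB R3, 6 → R3=(-49)-6=-55
LOAD R7, [R2] → R7=M[208]=12
SUB R3, R7 → R3=(-55)-12=-67
ADD R2, 4 → R2=208+4=212
ADD R4, 1 → R4=5+1=6
CMP R4, 7  (cmp 6,7)
JNZ loop: taken
SUB R3, 6 → R3=(-67)-6=-73
LOAD R7, [R2] → R7=M[212]=3
SUB R3, R7 → R3=(-73)-3=-76
ADD R2, 4 → R2=212+4=216
ADD R4, 1 → R4=6+1=7
CMP R4, 7  (cmp 7,7)
JNZ loop: not taken
ADD R3, 9 → R3=(-76)+9=-67
STORE R3, [200] → M[200]=-67
halt.
Total executed instructions: 35.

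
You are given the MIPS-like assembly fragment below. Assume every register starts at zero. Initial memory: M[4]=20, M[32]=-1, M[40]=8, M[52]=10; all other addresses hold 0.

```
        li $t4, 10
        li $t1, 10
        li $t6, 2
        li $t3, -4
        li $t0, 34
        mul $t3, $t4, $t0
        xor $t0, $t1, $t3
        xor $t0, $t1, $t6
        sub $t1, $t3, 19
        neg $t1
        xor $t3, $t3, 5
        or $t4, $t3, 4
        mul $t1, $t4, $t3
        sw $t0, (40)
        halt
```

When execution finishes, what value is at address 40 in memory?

8

li $t4, 10 → $t4=10
li $t1, 10 → $t1=10
li $t6, 2 → $t6=2
li $t3, -4 → $t3=-4
li $t0, 34 → $t0=34
mul $t3, $t4, $t0 → $t3=10*34=340
xor $t0, $t1, $t3 → $t0=10^340=350
xor $t0, $t1, $t6 → $t0=10^2=8
sub $t1, $t3, 19 → $t1=340-19=321
neg $t1 → $t1=-(321)=-321
xor $t3, $t3, 5 → $t3=340^5=337
or $t4, $t3, 4 → $t4=337|4=341
mul $t1, $t4, $t3 → $t1=341*337=114917
sw $t0, (40) → M[40]=8
halt.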